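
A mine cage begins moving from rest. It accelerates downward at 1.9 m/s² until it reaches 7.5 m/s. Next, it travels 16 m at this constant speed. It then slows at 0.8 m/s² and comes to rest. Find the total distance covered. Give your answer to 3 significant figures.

Phase 1 (accelerating): v₀ = 0 m/s, a = 1.9 m/s².
v = v₀ + at → t = (7.5 − 0) / 1.9 = 3.95 s
v² = v₀² + 2aΔx → Δx = (7.5² − 0²)/(2·1.9) = 14.8 m

Phase 2 (constant speed): v₀ = 7.50 m/s, a = 0 m/s².
Constant speed: t = d/v = 16/7.50 = 2.13 s

Phase 3 (decelerating): v₀ = 7.50 m/s, a = -0.8 m/s².
v = v₀ + at → t = (0 − 7.50) / -0.8 = 9.38 s
v² = v₀² + 2aΔx → Δx = (0² − 7.50²)/(2·-0.8) = 35.2 m
Total distance = 14.8 + 16.0 + 35.2 = 66.0 m

66.0 m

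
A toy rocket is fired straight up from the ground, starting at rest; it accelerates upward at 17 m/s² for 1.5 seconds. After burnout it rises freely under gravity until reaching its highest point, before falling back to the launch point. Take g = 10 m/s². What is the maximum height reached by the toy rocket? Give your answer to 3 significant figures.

51.6 m

Phase 1 (powered ascent): v₀ = 0 m/s, a = 17 m/s².
v = v₀ + at = 0 + (17)(1.5) = 25.5 m/s
Δx = v₀t + ½at² = 0·1.5 + 0.5·17·1.5² = 19.1 m

Phase 2 (coasting upward): v₀ = 25.5 m/s, a = -10 m/s².
v = v₀ + at → t = (0 − 25.5) / -10 = 2.55 s
v² = v₀² + 2aΔx → Δx = (0² − 25.5²)/(2·-10) = 32.5 m
Maximum height = 19.1 + 32.5 = 51.6 m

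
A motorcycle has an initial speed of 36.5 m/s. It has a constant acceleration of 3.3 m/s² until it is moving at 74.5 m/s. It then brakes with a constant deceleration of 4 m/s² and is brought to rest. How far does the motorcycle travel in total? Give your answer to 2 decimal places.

Phase 1 (accelerating): v₀ = 36.5 m/s, a = 3.3 m/s².
v = v₀ + at → t = (74.5 − 36.5) / 3.3 = 11.5 s
v² = v₀² + 2aΔx → Δx = (74.5² − 36.5²)/(2·3.3) = 639 m

Phase 2 (decelerating): v₀ = 74.5 m/s, a = -4 m/s².
v = v₀ + at → t = (0 − 74.5) / -4 = 18.6 s
v² = v₀² + 2aΔx → Δx = (0² − 74.5²)/(2·-4) = 694 m
Total distance = 639 + 694 = 1330 m

1332.87 m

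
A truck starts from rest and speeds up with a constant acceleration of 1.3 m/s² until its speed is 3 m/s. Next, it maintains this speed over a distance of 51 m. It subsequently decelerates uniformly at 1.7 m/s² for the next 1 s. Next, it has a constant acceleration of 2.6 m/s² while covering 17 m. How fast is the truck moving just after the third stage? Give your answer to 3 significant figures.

1.30 m/s

Phase 1 (accelerating): v₀ = 0 m/s, a = 1.3 m/s².
v = v₀ + at → t = (3 − 0) / 1.3 = 2.31 s
v² = v₀² + 2aΔx → Δx = (3² − 0²)/(2·1.3) = 3.46 m

Phase 2 (constant speed): v₀ = 3.00 m/s, a = 0 m/s².
Constant speed: t = d/v = 51/3.00 = 17.0 s

Phase 3 (decelerating): v₀ = 3.00 m/s, a = -1.7 m/s².
v = v₀ + at = 3.00 + (-1.7)(1) = 1.30 m/s
Δx = v₀t + ½at² = 3.00·1 + 0.5·-1.7·1² = 2.15 m
Speed at end of phase 3 = 1.30 m/s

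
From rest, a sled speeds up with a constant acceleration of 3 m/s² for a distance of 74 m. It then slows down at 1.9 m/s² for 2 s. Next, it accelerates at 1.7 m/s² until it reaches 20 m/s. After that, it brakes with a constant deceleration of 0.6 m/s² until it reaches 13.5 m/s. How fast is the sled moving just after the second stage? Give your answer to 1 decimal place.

17.3 m/s

Phase 1 (accelerating): v₀ = 0 m/s, a = 3 m/s².
v² = v₀² + 2aΔx = 0² + 2·3·74 = 444 → v = 21.1 m/s
t = (v − v₀)/a = (21.1 − 0)/3 = 7.02 s

Phase 2 (decelerating): v₀ = 21.1 m/s, a = -1.9 m/s².
v = v₀ + at = 21.1 + (-1.9)(2) = 17.3 m/s
Δx = v₀t + ½at² = 21.1·2 + 0.5·-1.9·2² = 38.3 m
Speed at end of phase 2 = 17.3 m/s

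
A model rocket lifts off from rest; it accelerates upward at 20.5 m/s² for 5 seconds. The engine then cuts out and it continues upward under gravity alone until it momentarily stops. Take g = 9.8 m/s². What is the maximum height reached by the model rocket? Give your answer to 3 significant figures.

Phase 1 (powered ascent): v₀ = 0 m/s, a = 20.5 m/s².
v = v₀ + at = 0 + (20.5)(5) = 102 m/s
Δx = v₀t + ½at² = 0·5 + 0.5·20.5·5² = 256 m

Phase 2 (coasting upward): v₀ = 102 m/s, a = -9.8 m/s².
v = v₀ + at → t = (0 − 102) / -9.8 = 10.5 s
v² = v₀² + 2aΔx → Δx = (0² − 102²)/(2·-9.8) = 536 m
Maximum height = 256 + 536 = 792 m

792 m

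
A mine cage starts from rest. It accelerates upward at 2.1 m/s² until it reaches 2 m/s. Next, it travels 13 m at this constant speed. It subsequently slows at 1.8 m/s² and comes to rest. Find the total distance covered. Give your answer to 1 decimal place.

Phase 1 (accelerating): v₀ = 0 m/s, a = 2.1 m/s².
v = v₀ + at → t = (2 − 0) / 2.1 = 0.952 s
v² = v₀² + 2aΔx → Δx = (2² − 0²)/(2·2.1) = 0.952 m

Phase 2 (constant speed): v₀ = 2.00 m/s, a = 0 m/s².
Constant speed: t = d/v = 13/2.00 = 6.50 s

Phase 3 (decelerating): v₀ = 2.00 m/s, a = -1.8 m/s².
v = v₀ + at → t = (0 − 2.00) / -1.8 = 1.11 s
v² = v₀² + 2aΔx → Δx = (0² − 2.00²)/(2·-1.8) = 1.11 m
Total distance = 0.952 + 13.0 + 1.11 = 15.1 m

15.1 m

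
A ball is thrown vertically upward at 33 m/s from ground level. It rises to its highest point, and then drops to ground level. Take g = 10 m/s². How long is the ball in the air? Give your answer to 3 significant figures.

Phase 1 (rising): v₀ = 33.0 m/s, a = -10 m/s².
v = v₀ + at → t = (0 − 33.0) / -10 = 3.30 s
v² = v₀² + 2aΔx → Δx = (0² − 33.0²)/(2·-10) = 54.5 m

Phase 2 (falling): v₀ = 0 m/s, a = -10 m/s².
Falls 54.5 m from rest: t = √(2·54.5/10) = 3.30 s; v = g·t = 33.0 m/s.
Total time = 3.30 + 3.30 = 6.60 s

6.60 s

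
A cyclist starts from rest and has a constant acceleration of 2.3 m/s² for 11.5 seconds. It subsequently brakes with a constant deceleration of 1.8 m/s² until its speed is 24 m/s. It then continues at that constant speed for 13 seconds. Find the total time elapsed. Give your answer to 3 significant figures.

25.9 s

Phase 1 (accelerating): v₀ = 0 m/s, a = 2.3 m/s².
v = v₀ + at = 0 + (2.3)(11.5) = 26.4 m/s
Δx = v₀t + ½at² = 0·11.5 + 0.5·2.3·11.5² = 152 m

Phase 2 (decelerating): v₀ = 26.4 m/s, a = -1.8 m/s².
v = v₀ + at → t = (24 − 26.4) / -1.8 = 1.36 s
v² = v₀² + 2aΔx → Δx = (24² − 26.4²)/(2·-1.8) = 34.3 m

Phase 3 (constant speed): v₀ = 24.0 m/s, a = 0 m/s².
v = v₀ + at = 24.0 + (0)(13) = 24.0 m/s
Δx = v₀t + ½at² = 24.0·13 + 0.5·0·13² = 312 m
Total time = 11.5 + 1.36 + 13.0 = 25.9 s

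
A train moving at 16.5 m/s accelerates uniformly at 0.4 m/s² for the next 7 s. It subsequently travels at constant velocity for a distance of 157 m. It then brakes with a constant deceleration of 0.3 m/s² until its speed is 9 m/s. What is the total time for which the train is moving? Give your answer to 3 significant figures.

49.5 s

Phase 1 (accelerating): v₀ = 16.5 m/s, a = 0.4 m/s².
v = v₀ + at = 16.5 + (0.4)(7) = 19.3 m/s
Δx = v₀t + ½at² = 16.5·7 + 0.5·0.4·7² = 125 m

Phase 2 (constant speed): v₀ = 19.3 m/s, a = 0 m/s².
Constant speed: t = d/v = 157/19.3 = 8.13 s

Phase 3 (decelerating): v₀ = 19.3 m/s, a = -0.3 m/s².
v = v₀ + at → t = (9 − 19.3) / -0.3 = 34.3 s
v² = v₀² + 2aΔx → Δx = (9² − 19.3²)/(2·-0.3) = 486 m
Total time = 7.00 + 8.13 + 34.3 = 49.5 s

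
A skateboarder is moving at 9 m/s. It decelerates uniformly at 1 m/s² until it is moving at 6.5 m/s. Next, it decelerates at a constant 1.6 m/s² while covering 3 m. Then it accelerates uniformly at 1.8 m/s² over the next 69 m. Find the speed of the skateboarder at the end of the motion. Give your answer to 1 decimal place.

16.8 m/s

Phase 1 (decelerating): v₀ = 9.00 m/s, a = -1 m/s².
v = v₀ + at → t = (6.5 − 9.00) / -1 = 2.50 s
v² = v₀² + 2aΔx → Δx = (6.5² − 9.00²)/(2·-1) = 19.4 m

Phase 2 (decelerating): v₀ = 6.50 m/s, a = -1.6 m/s².
v² = v₀² + 2aΔx = 6.50² + 2·-1.6·3 = 32.6 → v = 5.71 m/s
t = (v − v₀)/a = (5.71 − 6.50)/-1.6 = 0.491 s

Phase 3 (accelerating): v₀ = 5.71 m/s, a = 1.8 m/s².
v² = v₀² + 2aΔx = 5.71² + 2·1.8·69 = 281 → v = 16.8 m/s
t = (v − v₀)/a = (16.8 − 5.71)/1.8 = 6.14 s
Final speed = 16.8 m/s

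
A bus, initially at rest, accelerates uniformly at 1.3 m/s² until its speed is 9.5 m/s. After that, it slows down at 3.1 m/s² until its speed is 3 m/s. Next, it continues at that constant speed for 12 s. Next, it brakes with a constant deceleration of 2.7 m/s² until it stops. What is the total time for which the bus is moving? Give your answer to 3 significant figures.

Phase 1 (accelerating): v₀ = 0 m/s, a = 1.3 m/s².
v = v₀ + at → t = (9.5 − 0) / 1.3 = 7.31 s
v² = v₀² + 2aΔx → Δx = (9.5² − 0²)/(2·1.3) = 34.7 m

Phase 2 (decelerating): v₀ = 9.50 m/s, a = -3.1 m/s².
v = v₀ + at → t = (3 − 9.50) / -3.1 = 2.10 s
v² = v₀² + 2aΔx → Δx = (3² − 9.50²)/(2·-3.1) = 13.1 m

Phase 3 (constant speed): v₀ = 3.00 m/s, a = 0 m/s².
v = v₀ + at = 3.00 + (0)(12) = 3.00 m/s
Δx = v₀t + ½at² = 3.00·12 + 0.5·0·12² = 36.0 m

Phase 4 (decelerating): v₀ = 3.00 m/s, a = -2.7 m/s².
v = v₀ + at → t = (0 − 3.00) / -2.7 = 1.11 s
v² = v₀² + 2aΔx → Δx = (0² − 3.00²)/(2·-2.7) = 1.67 m
Total time = 7.31 + 2.10 + 12.0 + 1.11 = 22.5 s

22.5 s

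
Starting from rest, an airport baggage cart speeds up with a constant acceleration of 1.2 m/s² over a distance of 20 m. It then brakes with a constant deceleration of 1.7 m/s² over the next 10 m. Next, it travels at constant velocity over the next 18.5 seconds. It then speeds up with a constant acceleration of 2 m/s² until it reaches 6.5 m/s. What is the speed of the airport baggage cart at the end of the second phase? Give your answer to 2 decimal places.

3.74 m/s

Phase 1 (accelerating): v₀ = 0 m/s, a = 1.2 m/s².
v² = v₀² + 2aΔx = 0² + 2·1.2·20 = 48.0 → v = 6.93 m/s
t = (v − v₀)/a = (6.93 − 0)/1.2 = 5.77 s

Phase 2 (decelerating): v₀ = 6.93 m/s, a = -1.7 m/s².
v² = v₀² + 2aΔx = 6.93² + 2·-1.7·10 = 14.0 → v = 3.74 m/s
t = (v − v₀)/a = (3.74 − 6.93)/-1.7 = 1.87 s
Speed at end of phase 2 = 3.74 m/s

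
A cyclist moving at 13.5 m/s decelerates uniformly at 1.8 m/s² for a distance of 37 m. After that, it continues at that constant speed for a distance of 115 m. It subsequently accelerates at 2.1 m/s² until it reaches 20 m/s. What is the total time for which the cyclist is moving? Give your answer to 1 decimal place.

26.2 s

Phase 1 (decelerating): v₀ = 13.5 m/s, a = -1.8 m/s².
v² = v₀² + 2aΔx = 13.5² + 2·-1.8·37 = 49.0 → v = 7.00 m/s
t = (v − v₀)/a = (7.00 − 13.5)/-1.8 = 3.61 s

Phase 2 (constant speed): v₀ = 7.00 m/s, a = 0 m/s².
Constant speed: t = d/v = 115/7.00 = 16.4 s

Phase 3 (accelerating): v₀ = 7.00 m/s, a = 2.1 m/s².
v = v₀ + at → t = (20 − 7.00) / 2.1 = 6.19 s
v² = v₀² + 2aΔx → Δx = (20² − 7.00²)/(2·2.1) = 83.6 m
Total time = 3.61 + 16.4 + 6.19 = 26.2 s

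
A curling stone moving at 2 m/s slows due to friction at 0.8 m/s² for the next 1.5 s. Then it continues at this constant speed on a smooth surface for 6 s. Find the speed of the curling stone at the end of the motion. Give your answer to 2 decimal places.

Phase 1 (decelerating): v₀ = 2.00 m/s, a = -0.8 m/s².
v = v₀ + at = 2.00 + (-0.8)(1.5) = 0.800 m/s
Δx = v₀t + ½at² = 2.00·1.5 + 0.5·-0.8·1.5² = 2.10 m

Phase 2 (constant speed): v₀ = 0.800 m/s, a = 0 m/s².
v = v₀ + at = 0.800 + (0)(6) = 0.800 m/s
Δx = v₀t + ½at² = 0.800·6 + 0.5·0·6² = 4.80 m
Final speed = 0.800 m/s

0.80 m/s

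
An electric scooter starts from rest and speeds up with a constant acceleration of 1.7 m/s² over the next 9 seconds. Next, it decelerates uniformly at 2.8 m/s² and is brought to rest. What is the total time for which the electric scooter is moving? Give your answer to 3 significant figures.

14.5 s

Phase 1 (accelerating): v₀ = 0 m/s, a = 1.7 m/s².
v = v₀ + at = 0 + (1.7)(9) = 15.3 m/s
Δx = v₀t + ½at² = 0·9 + 0.5·1.7·9² = 68.8 m

Phase 2 (decelerating): v₀ = 15.3 m/s, a = -2.8 m/s².
v = v₀ + at → t = (0 − 15.3) / -2.8 = 5.46 s
v² = v₀² + 2aΔx → Δx = (0² − 15.3²)/(2·-2.8) = 41.8 m
Total time = 9.00 + 5.46 = 14.5 s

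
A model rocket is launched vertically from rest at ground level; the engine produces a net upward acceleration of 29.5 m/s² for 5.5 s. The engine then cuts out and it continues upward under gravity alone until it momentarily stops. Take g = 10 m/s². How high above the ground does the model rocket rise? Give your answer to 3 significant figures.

Phase 1 (powered ascent): v₀ = 0 m/s, a = 29.5 m/s².
v = v₀ + at = 0 + (29.5)(5.5) = 162 m/s
Δx = v₀t + ½at² = 0·5.5 + 0.5·29.5·5.5² = 446 m

Phase 2 (coasting upward): v₀ = 162 m/s, a = -10 m/s².
v = v₀ + at → t = (0 − 162) / -10 = 16.2 s
v² = v₀² + 2aΔx → Δx = (0² − 162²)/(2·-10) = 1320 m
Maximum height = 446 + 1320 = 1760 m

1760 m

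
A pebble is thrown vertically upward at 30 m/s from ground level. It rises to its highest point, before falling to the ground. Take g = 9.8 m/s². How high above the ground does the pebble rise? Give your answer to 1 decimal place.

Phase 1 (rising): v₀ = 30.0 m/s, a = -9.8 m/s².
v = v₀ + at → t = (0 − 30.0) / -9.8 = 3.06 s
v² = v₀² + 2aΔx → Δx = (0² − 30.0²)/(2·-9.8) = 45.9 m
Maximum height = 45.9 m

45.9 m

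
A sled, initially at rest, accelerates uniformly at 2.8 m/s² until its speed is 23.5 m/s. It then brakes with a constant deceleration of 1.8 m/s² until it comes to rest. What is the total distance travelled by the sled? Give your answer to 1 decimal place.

252.0 m

Phase 1 (accelerating): v₀ = 0 m/s, a = 2.8 m/s².
v = v₀ + at → t = (23.5 − 0) / 2.8 = 8.39 s
v² = v₀² + 2aΔx → Δx = (23.5² − 0²)/(2·2.8) = 98.6 m

Phase 2 (decelerating): v₀ = 23.5 m/s, a = -1.8 m/s².
v = v₀ + at → t = (0 − 23.5) / -1.8 = 13.1 s
v² = v₀² + 2aΔx → Δx = (0² − 23.5²)/(2·-1.8) = 153 m
Total distance = 98.6 + 153 = 252 m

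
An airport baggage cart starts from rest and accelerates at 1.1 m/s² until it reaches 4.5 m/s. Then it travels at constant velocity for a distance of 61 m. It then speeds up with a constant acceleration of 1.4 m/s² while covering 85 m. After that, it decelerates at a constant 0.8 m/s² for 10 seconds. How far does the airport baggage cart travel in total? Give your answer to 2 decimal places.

275.91 m

Phase 1 (accelerating): v₀ = 0 m/s, a = 1.1 m/s².
v = v₀ + at → t = (4.5 − 0) / 1.1 = 4.09 s
v² = v₀² + 2aΔx → Δx = (4.5² − 0²)/(2·1.1) = 9.20 m

Phase 2 (constant speed): v₀ = 4.50 m/s, a = 0 m/s².
Constant speed: t = d/v = 61/4.50 = 13.6 s

Phase 3 (accelerating): v₀ = 4.50 m/s, a = 1.4 m/s².
v² = v₀² + 2aΔx = 4.50² + 2·1.4·85 = 258 → v = 16.1 m/s
t = (v − v₀)/a = (16.1 − 4.50)/1.4 = 8.26 s

Phase 4 (decelerating): v₀ = 16.1 m/s, a = -0.8 m/s².
v = v₀ + at = 16.1 + (-0.8)(10) = 8.07 m/s
Δx = v₀t + ½at² = 16.1·10 + 0.5·-0.8·10² = 121 m
Total distance = 9.20 + 61.0 + 85.0 + 121 = 276 m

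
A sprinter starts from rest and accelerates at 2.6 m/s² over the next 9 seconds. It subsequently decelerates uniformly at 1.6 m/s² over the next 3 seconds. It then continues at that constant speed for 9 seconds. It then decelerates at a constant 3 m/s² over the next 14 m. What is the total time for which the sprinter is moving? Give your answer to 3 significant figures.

Phase 1 (accelerating): v₀ = 0 m/s, a = 2.6 m/s².
v = v₀ + at = 0 + (2.6)(9) = 23.4 m/s
Δx = v₀t + ½at² = 0·9 + 0.5·2.6·9² = 105 m

Phase 2 (decelerating): v₀ = 23.4 m/s, a = -1.6 m/s².
v = v₀ + at = 23.4 + (-1.6)(3) = 18.6 m/s
Δx = v₀t + ½at² = 23.4·3 + 0.5·-1.6·3² = 63.0 m

Phase 3 (constant speed): v₀ = 18.6 m/s, a = 0 m/s².
v = v₀ + at = 18.6 + (0)(9) = 18.6 m/s
Δx = v₀t + ½at² = 18.6·9 + 0.5·0·9² = 167 m

Phase 4 (decelerating): v₀ = 18.6 m/s, a = -3 m/s².
v² = v₀² + 2aΔx = 18.6² + 2·-3·14 = 262 → v = 16.2 m/s
t = (v − v₀)/a = (16.2 − 18.6)/-3 = 0.805 s
Total time = 9.00 + 3.00 + 9.00 + 0.805 = 21.8 s

21.8 s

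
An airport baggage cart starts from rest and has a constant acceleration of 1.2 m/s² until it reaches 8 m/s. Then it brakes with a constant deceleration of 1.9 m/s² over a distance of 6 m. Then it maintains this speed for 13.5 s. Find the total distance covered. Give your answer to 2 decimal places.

Phase 1 (accelerating): v₀ = 0 m/s, a = 1.2 m/s².
v = v₀ + at → t = (8 − 0) / 1.2 = 6.67 s
v² = v₀² + 2aΔx → Δx = (8² − 0²)/(2·1.2) = 26.7 m

Phase 2 (decelerating): v₀ = 8.00 m/s, a = -1.9 m/s².
v² = v₀² + 2aΔx = 8.00² + 2·-1.9·6 = 41.2 → v = 6.42 m/s
t = (v − v₀)/a = (6.42 − 8.00)/-1.9 = 0.832 s

Phase 3 (constant speed): v₀ = 6.42 m/s, a = 0 m/s².
v = v₀ + at = 6.42 + (0)(13.5) = 6.42 m/s
Δx = v₀t + ½at² = 6.42·13.5 + 0.5·0·13.5² = 86.7 m
Total distance = 26.7 + 6.00 + 86.7 = 119 m

119.32 m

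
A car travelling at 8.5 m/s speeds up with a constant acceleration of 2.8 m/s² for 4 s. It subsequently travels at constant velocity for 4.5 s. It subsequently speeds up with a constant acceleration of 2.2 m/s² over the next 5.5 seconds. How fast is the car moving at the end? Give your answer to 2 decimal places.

Phase 1 (accelerating): v₀ = 8.50 m/s, a = 2.8 m/s².
v = v₀ + at = 8.50 + (2.8)(4) = 19.7 m/s
Δx = v₀t + ½at² = 8.50·4 + 0.5·2.8·4² = 56.4 m

Phase 2 (constant speed): v₀ = 19.7 m/s, a = 0 m/s².
v = v₀ + at = 19.7 + (0)(4.5) = 19.7 m/s
Δx = v₀t + ½at² = 19.7·4.5 + 0.5·0·4.5² = 88.6 m

Phase 3 (accelerating): v₀ = 19.7 m/s, a = 2.2 m/s².
v = v₀ + at = 19.7 + (2.2)(5.5) = 31.8 m/s
Δx = v₀t + ½at² = 19.7·5.5 + 0.5·2.2·5.5² = 142 m
Final speed = 31.8 m/s

31.80 m/s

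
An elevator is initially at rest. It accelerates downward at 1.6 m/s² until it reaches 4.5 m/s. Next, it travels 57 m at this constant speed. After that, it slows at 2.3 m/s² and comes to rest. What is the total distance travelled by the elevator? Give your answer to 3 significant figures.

67.7 m

Phase 1 (accelerating): v₀ = 0 m/s, a = 1.6 m/s².
v = v₀ + at → t = (4.5 − 0) / 1.6 = 2.81 s
v² = v₀² + 2aΔx → Δx = (4.5² − 0²)/(2·1.6) = 6.33 m

Phase 2 (constant speed): v₀ = 4.50 m/s, a = 0 m/s².
Constant speed: t = d/v = 57/4.50 = 12.7 s

Phase 3 (decelerating): v₀ = 4.50 m/s, a = -2.3 m/s².
v = v₀ + at → t = (0 − 4.50) / -2.3 = 1.96 s
v² = v₀² + 2aΔx → Δx = (0² − 4.50²)/(2·-2.3) = 4.40 m
Total distance = 6.33 + 57.0 + 4.40 = 67.7 m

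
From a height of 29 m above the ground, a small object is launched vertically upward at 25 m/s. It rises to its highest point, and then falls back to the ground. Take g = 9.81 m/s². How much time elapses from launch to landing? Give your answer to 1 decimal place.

Phase 1 (rising): v₀ = 25.0 m/s, a = -9.81 m/s².
v = v₀ + at → t = (0 − 25.0) / -9.81 = 2.55 s
v² = v₀² + 2aΔx → Δx = (0² − 25.0²)/(2·-9.81) = 31.9 m

Phase 2 (falling): v₀ = 0 m/s, a = -9.81 m/s².
Falls 60.9 m from rest: t = √(2·60.9/9.81) = 3.52 s; v = g·t = 34.6 m/s.
Total time = 2.55 + 3.52 = 6.07 s

6.1 s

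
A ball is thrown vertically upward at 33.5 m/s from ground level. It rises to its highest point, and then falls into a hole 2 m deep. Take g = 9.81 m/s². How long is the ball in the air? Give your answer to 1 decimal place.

6.9 s

Phase 1 (rising): v₀ = 33.5 m/s, a = -9.81 m/s².
v = v₀ + at → t = (0 − 33.5) / -9.81 = 3.41 s
v² = v₀² + 2aΔx → Δx = (0² − 33.5²)/(2·-9.81) = 57.2 m

Phase 2 (falling): v₀ = 0 m/s, a = -9.81 m/s².
Falls 59.2 m from rest: t = √(2·59.2/9.81) = 3.47 s; v = g·t = 34.1 m/s.
Total time = 3.41 + 3.47 = 6.89 s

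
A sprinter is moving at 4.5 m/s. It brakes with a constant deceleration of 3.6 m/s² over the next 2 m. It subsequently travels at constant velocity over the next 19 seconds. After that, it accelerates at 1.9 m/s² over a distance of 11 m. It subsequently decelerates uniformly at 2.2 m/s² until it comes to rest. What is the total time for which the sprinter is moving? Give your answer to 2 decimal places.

Phase 1 (decelerating): v₀ = 4.50 m/s, a = -3.6 m/s².
v² = v₀² + 2aΔx = 4.50² + 2·-3.6·2 = 5.85 → v = 2.42 m/s
t = (v − v₀)/a = (2.42 − 4.50)/-3.6 = 0.578 s

Phase 2 (constant speed): v₀ = 2.42 m/s, a = 0 m/s².
v = v₀ + at = 2.42 + (0)(19) = 2.42 m/s
Δx = v₀t + ½at² = 2.42·19 + 0.5·0·19² = 46.0 m

Phase 3 (accelerating): v₀ = 2.42 m/s, a = 1.9 m/s².
v² = v₀² + 2aΔx = 2.42² + 2·1.9·11 = 47.6 → v = 6.90 m/s
t = (v − v₀)/a = (6.90 − 2.42)/1.9 = 2.36 s

Phase 4 (decelerating): v₀ = 6.90 m/s, a = -2.2 m/s².
v = v₀ + at → t = (0 − 6.90) / -2.2 = 3.14 s
v² = v₀² + 2aΔx → Δx = (0² − 6.90²)/(2·-2.2) = 10.8 m
Total time = 0.578 + 19.0 + 2.36 + 3.14 = 25.1 s

25.08 s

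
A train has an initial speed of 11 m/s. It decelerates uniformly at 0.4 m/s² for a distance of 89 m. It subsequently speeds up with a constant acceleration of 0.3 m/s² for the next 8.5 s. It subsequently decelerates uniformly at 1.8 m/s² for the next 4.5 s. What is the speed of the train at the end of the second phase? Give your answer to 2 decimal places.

Phase 1 (decelerating): v₀ = 11.0 m/s, a = -0.4 m/s².
v² = v₀² + 2aΔx = 11.0² + 2·-0.4·89 = 49.8 → v = 7.06 m/s
t = (v − v₀)/a = (7.06 − 11.0)/-0.4 = 9.86 s

Phase 2 (accelerating): v₀ = 7.06 m/s, a = 0.3 m/s².
v = v₀ + at = 7.06 + (0.3)(8.5) = 9.61 m/s
Δx = v₀t + ½at² = 7.06·8.5 + 0.5·0.3·8.5² = 70.8 m
Speed at end of phase 2 = 9.61 m/s

9.61 m/s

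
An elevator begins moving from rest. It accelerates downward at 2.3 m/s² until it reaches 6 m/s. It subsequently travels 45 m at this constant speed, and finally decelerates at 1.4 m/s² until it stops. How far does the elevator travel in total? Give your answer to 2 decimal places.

Phase 1 (accelerating): v₀ = 0 m/s, a = 2.3 m/s².
v = v₀ + at → t = (6 − 0) / 2.3 = 2.61 s
v² = v₀² + 2aΔx → Δx = (6² − 0²)/(2·2.3) = 7.83 m

Phase 2 (constant speed): v₀ = 6.00 m/s, a = 0 m/s².
Constant speed: t = d/v = 45/6.00 = 7.50 s

Phase 3 (decelerating): v₀ = 6.00 m/s, a = -1.4 m/s².
v = v₀ + at → t = (0 − 6.00) / -1.4 = 4.29 s
v² = v₀² + 2aΔx → Δx = (0² − 6.00²)/(2·-1.4) = 12.9 m
Total distance = 7.83 + 45.0 + 12.9 = 65.7 m

65.68 m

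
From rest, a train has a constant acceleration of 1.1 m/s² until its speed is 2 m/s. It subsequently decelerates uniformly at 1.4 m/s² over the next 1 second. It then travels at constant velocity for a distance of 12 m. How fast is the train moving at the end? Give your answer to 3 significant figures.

0.600 m/s

Phase 1 (accelerating): v₀ = 0 m/s, a = 1.1 m/s².
v = v₀ + at → t = (2 − 0) / 1.1 = 1.82 s
v² = v₀² + 2aΔx → Δx = (2² − 0²)/(2·1.1) = 1.82 m

Phase 2 (decelerating): v₀ = 2.00 m/s, a = -1.4 m/s².
v = v₀ + at = 2.00 + (-1.4)(1) = 0.600 m/s
Δx = v₀t + ½at² = 2.00·1 + 0.5·-1.4·1² = 1.30 m

Phase 3 (constant speed): v₀ = 0.600 m/s, a = 0 m/s².
Constant speed: t = d/v = 12/0.600 = 20.0 s
Final speed = 0.600 m/s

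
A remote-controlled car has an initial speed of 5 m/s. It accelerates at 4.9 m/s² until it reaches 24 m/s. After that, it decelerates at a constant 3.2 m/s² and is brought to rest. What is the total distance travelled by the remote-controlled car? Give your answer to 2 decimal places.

146.22 m

Phase 1 (accelerating): v₀ = 5.00 m/s, a = 4.9 m/s².
v = v₀ + at → t = (24 − 5.00) / 4.9 = 3.88 s
v² = v₀² + 2aΔx → Δx = (24² − 5.00²)/(2·4.9) = 56.2 m

Phase 2 (decelerating): v₀ = 24.0 m/s, a = -3.2 m/s².
v = v₀ + at → t = (0 − 24.0) / -3.2 = 7.50 s
v² = v₀² + 2aΔx → Δx = (0² − 24.0²)/(2·-3.2) = 90.0 m
Total distance = 56.2 + 90.0 = 146 m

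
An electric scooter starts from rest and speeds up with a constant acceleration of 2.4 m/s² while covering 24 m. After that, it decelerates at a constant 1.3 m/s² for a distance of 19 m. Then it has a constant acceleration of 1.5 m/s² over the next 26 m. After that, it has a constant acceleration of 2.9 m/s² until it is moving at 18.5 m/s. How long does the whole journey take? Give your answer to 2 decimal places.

Phase 1 (accelerating): v₀ = 0 m/s, a = 2.4 m/s².
v² = v₀² + 2aΔx = 0² + 2·2.4·24 = 115 → v = 10.7 m/s
t = (v − v₀)/a = (10.7 − 0)/2.4 = 4.47 s

Phase 2 (decelerating): v₀ = 10.7 m/s, a = -1.3 m/s².
v² = v₀² + 2aΔx = 10.7² + 2·-1.3·19 = 65.8 → v = 8.11 m/s
t = (v − v₀)/a = (8.11 − 10.7)/-1.3 = 2.02 s

Phase 3 (accelerating): v₀ = 8.11 m/s, a = 1.5 m/s².
v² = v₀² + 2aΔx = 8.11² + 2·1.5·26 = 144 → v = 12.0 m/s
t = (v − v₀)/a = (12.0 − 8.11)/1.5 = 2.59 s

Phase 4 (accelerating): v₀ = 12.0 m/s, a = 2.9 m/s².
v = v₀ + at → t = (18.5 − 12.0) / 2.9 = 2.24 s
v² = v₀² + 2aΔx → Δx = (18.5² − 12.0²)/(2·2.9) = 34.2 m
Total time = 4.47 + 2.02 + 2.59 + 2.24 = 11.3 s

11.32 s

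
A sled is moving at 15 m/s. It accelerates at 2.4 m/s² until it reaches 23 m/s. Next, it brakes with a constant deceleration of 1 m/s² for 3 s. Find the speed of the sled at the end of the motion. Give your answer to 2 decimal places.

Phase 1 (accelerating): v₀ = 15.0 m/s, a = 2.4 m/s².
v = v₀ + at → t = (23 − 15.0) / 2.4 = 3.33 s
v² = v₀² + 2aΔx → Δx = (23² − 15.0²)/(2·2.4) = 63.3 m

Phase 2 (decelerating): v₀ = 23.0 m/s, a = -1 m/s².
v = v₀ + at = 23.0 + (-1)(3) = 20.0 m/s
Δx = v₀t + ½at² = 23.0·3 + 0.5·-1·3² = 64.5 m
Final speed = 20.0 m/s

20.00 m/s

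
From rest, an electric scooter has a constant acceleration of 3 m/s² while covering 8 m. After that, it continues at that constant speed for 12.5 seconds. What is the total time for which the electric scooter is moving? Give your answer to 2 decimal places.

14.81 s

Phase 1 (accelerating): v₀ = 0 m/s, a = 3 m/s².
v² = v₀² + 2aΔx = 0² + 2·3·8 = 48.0 → v = 6.93 m/s
t = (v − v₀)/a = (6.93 − 0)/3 = 2.31 s

Phase 2 (constant speed): v₀ = 6.93 m/s, a = 0 m/s².
v = v₀ + at = 6.93 + (0)(12.5) = 6.93 m/s
Δx = v₀t + ½at² = 6.93·12.5 + 0.5·0·12.5² = 86.6 m
Total time = 2.31 + 12.5 = 14.8 s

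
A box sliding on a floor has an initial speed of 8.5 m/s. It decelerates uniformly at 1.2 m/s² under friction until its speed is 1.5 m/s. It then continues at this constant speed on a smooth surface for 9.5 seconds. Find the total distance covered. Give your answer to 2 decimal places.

43.42 m

Phase 1 (decelerating): v₀ = 8.50 m/s, a = -1.2 m/s².
v = v₀ + at → t = (1.5 − 8.50) / -1.2 = 5.83 s
v² = v₀² + 2aΔx → Δx = (1.5² − 8.50²)/(2·-1.2) = 29.2 m

Phase 2 (constant speed): v₀ = 1.50 m/s, a = 0 m/s².
v = v₀ + at = 1.50 + (0)(9.5) = 1.50 m/s
Δx = v₀t + ½at² = 1.50·9.5 + 0.5·0·9.5² = 14.2 m
Total distance = 29.2 + 14.2 = 43.4 m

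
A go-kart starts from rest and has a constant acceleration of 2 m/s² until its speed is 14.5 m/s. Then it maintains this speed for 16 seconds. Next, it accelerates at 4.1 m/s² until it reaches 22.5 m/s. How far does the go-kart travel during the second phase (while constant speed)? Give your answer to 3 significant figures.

Phase 1 (accelerating): v₀ = 0 m/s, a = 2 m/s².
v = v₀ + at → t = (14.5 − 0) / 2 = 7.25 s
v² = v₀² + 2aΔx → Δx = (14.5² − 0²)/(2·2) = 52.6 m

Phase 2 (constant speed): v₀ = 14.5 m/s, a = 0 m/s².
v = v₀ + at = 14.5 + (0)(16) = 14.5 m/s
Δx = v₀t + ½at² = 14.5·16 + 0.5·0·16² = 232 m
Distance in phase 2 = 232 m

232 m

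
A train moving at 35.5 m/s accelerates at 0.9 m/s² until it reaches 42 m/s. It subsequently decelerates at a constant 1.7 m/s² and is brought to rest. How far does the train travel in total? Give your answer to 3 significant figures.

799 m

Phase 1 (accelerating): v₀ = 35.5 m/s, a = 0.9 m/s².
v = v₀ + at → t = (42 − 35.5) / 0.9 = 7.22 s
v² = v₀² + 2aΔx → Δx = (42² − 35.5²)/(2·0.9) = 280 m

Phase 2 (decelerating): v₀ = 42.0 m/s, a = -1.7 m/s².
v = v₀ + at → t = (0 − 42.0) / -1.7 = 24.7 s
v² = v₀² + 2aΔx → Δx = (0² − 42.0²)/(2·-1.7) = 519 m
Total distance = 280 + 519 = 799 m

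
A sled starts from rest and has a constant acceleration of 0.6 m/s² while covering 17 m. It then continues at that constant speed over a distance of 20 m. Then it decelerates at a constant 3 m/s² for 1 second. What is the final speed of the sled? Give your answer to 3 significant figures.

1.52 m/s

Phase 1 (accelerating): v₀ = 0 m/s, a = 0.6 m/s².
v² = v₀² + 2aΔx = 0² + 2·0.6·17 = 20.4 → v = 4.52 m/s
t = (v − v₀)/a = (4.52 − 0)/0.6 = 7.53 s

Phase 2 (constant speed): v₀ = 4.52 m/s, a = 0 m/s².
Constant speed: t = d/v = 20/4.52 = 4.43 s

Phase 3 (decelerating): v₀ = 4.52 m/s, a = -3 m/s².
v = v₀ + at = 4.52 + (-3)(1) = 1.52 m/s
Δx = v₀t + ½at² = 4.52·1 + 0.5·-3·1² = 3.02 m
Final speed = 1.52 m/s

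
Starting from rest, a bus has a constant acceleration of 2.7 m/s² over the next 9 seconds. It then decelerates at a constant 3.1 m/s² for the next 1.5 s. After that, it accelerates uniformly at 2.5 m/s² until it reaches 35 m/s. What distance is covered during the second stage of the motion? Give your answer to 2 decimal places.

Phase 1 (accelerating): v₀ = 0 m/s, a = 2.7 m/s².
v = v₀ + at = 0 + (2.7)(9) = 24.3 m/s
Δx = v₀t + ½at² = 0·9 + 0.5·2.7·9² = 109 m

Phase 2 (decelerating): v₀ = 24.3 m/s, a = -3.1 m/s².
v = v₀ + at = 24.3 + (-3.1)(1.5) = 19.6 m/s
Δx = v₀t + ½at² = 24.3·1.5 + 0.5·-3.1·1.5² = 33.0 m
Distance in phase 2 = 33.0 m

32.96 m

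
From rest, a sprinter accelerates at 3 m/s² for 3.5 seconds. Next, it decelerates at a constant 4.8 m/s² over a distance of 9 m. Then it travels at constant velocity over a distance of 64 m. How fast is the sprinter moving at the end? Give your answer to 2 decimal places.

4.88 m/s

Phase 1 (accelerating): v₀ = 0 m/s, a = 3 m/s².
v = v₀ + at = 0 + (3)(3.5) = 10.5 m/s
Δx = v₀t + ½at² = 0·3.5 + 0.5·3·3.5² = 18.4 m

Phase 2 (decelerating): v₀ = 10.5 m/s, a = -4.8 m/s².
v² = v₀² + 2aΔx = 10.5² + 2·-4.8·9 = 23.9 → v = 4.88 m/s
t = (v − v₀)/a = (4.88 − 10.5)/-4.8 = 1.17 s

Phase 3 (constant speed): v₀ = 4.88 m/s, a = 0 m/s².
Constant speed: t = d/v = 64/4.88 = 13.1 s
Final speed = 4.88 m/s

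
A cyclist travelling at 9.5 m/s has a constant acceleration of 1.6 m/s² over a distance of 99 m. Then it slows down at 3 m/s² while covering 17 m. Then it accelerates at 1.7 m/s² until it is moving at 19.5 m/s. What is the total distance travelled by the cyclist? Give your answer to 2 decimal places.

Phase 1 (accelerating): v₀ = 9.50 m/s, a = 1.6 m/s².
v² = v₀² + 2aΔx = 9.50² + 2·1.6·99 = 407 → v = 20.2 m/s
t = (v − v₀)/a = (20.2 − 9.50)/1.6 = 6.67 s

Phase 2 (decelerating): v₀ = 20.2 m/s, a = -3 m/s².
v² = v₀² + 2aΔx = 20.2² + 2·-3·17 = 305 → v = 17.5 m/s
t = (v − v₀)/a = (17.5 − 20.2)/-3 = 0.903 s

Phase 3 (accelerating): v₀ = 17.5 m/s, a = 1.7 m/s².
v = v₀ + at → t = (19.5 − 17.5) / 1.7 = 1.20 s
v² = v₀² + 2aΔx → Δx = (19.5² − 17.5²)/(2·1.7) = 22.1 m
Total distance = 99.0 + 17.0 + 22.1 = 138 m

138.12 m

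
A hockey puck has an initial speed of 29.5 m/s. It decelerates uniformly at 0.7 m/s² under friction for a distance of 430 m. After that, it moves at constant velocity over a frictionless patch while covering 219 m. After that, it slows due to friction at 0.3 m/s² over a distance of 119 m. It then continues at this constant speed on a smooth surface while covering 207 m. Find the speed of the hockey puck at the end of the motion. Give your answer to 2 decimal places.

14.03 m/s

Phase 1 (decelerating): v₀ = 29.5 m/s, a = -0.7 m/s².
v² = v₀² + 2aΔx = 29.5² + 2·-0.7·430 = 268 → v = 16.4 m/s
t = (v − v₀)/a = (16.4 − 29.5)/-0.7 = 18.7 s

Phase 2 (constant speed): v₀ = 16.4 m/s, a = 0 m/s².
Constant speed: t = d/v = 219/16.4 = 13.4 s

Phase 3 (decelerating): v₀ = 16.4 m/s, a = -0.3 m/s².
v² = v₀² + 2aΔx = 16.4² + 2·-0.3·119 = 197 → v = 14.0 m/s
t = (v − v₀)/a = (14.0 − 16.4)/-0.3 = 7.83 s

Phase 4 (constant speed): v₀ = 14.0 m/s, a = 0 m/s².
Constant speed: t = d/v = 207/14.0 = 14.8 s
Final speed = 14.0 m/s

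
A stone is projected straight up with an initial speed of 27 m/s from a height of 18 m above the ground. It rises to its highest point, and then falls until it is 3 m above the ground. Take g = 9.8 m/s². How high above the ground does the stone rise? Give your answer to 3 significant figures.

55.2 m

Phase 1 (rising): v₀ = 27.0 m/s, a = -9.8 m/s².
v = v₀ + at → t = (0 − 27.0) / -9.8 = 2.76 s
v² = v₀² + 2aΔx → Δx = (0² − 27.0²)/(2·-9.8) = 37.2 m
Maximum height = 18 + 37.2 = 55.2 m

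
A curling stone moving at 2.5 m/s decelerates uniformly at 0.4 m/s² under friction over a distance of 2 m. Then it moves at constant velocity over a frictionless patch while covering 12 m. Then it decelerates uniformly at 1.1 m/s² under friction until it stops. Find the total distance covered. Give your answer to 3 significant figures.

16.1 m

Phase 1 (decelerating): v₀ = 2.50 m/s, a = -0.4 m/s².
v² = v₀² + 2aΔx = 2.50² + 2·-0.4·2 = 4.65 → v = 2.16 m/s
t = (v − v₀)/a = (2.16 − 2.50)/-0.4 = 0.859 s

Phase 2 (constant speed): v₀ = 2.16 m/s, a = 0 m/s².
Constant speed: t = d/v = 12/2.16 = 5.56 s

Phase 3 (decelerating): v₀ = 2.16 m/s, a = -1.1 m/s².
v = v₀ + at → t = (0 − 2.16) / -1.1 = 1.96 s
v² = v₀² + 2aΔx → Δx = (0² − 2.16²)/(2·-1.1) = 2.11 m
Total distance = 2.00 + 12.0 + 2.11 = 16.1 m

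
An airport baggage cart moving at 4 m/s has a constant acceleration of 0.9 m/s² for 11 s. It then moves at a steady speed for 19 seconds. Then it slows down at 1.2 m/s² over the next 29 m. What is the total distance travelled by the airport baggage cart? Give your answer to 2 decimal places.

391.55 m

Phase 1 (accelerating): v₀ = 4.00 m/s, a = 0.9 m/s².
v = v₀ + at = 4.00 + (0.9)(11) = 13.9 m/s
Δx = v₀t + ½at² = 4.00·11 + 0.5·0.9·11² = 98.5 m

Phase 2 (constant speed): v₀ = 13.9 m/s, a = 0 m/s².
v = v₀ + at = 13.9 + (0)(19) = 13.9 m/s
Δx = v₀t + ½at² = 13.9·19 + 0.5·0·19² = 264 m

Phase 3 (decelerating): v₀ = 13.9 m/s, a = -1.2 m/s².
v² = v₀² + 2aΔx = 13.9² + 2·-1.2·29 = 124 → v = 11.1 m/s
t = (v − v₀)/a = (11.1 − 13.9)/-1.2 = 2.32 s
Total distance = 98.5 + 264 + 29.0 = 392 m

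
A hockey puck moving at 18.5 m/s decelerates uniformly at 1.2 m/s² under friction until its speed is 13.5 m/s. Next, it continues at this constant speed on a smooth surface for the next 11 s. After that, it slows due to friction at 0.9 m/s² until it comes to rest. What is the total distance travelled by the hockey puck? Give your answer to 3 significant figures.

316 m

Phase 1 (decelerating): v₀ = 18.5 m/s, a = -1.2 m/s².
v = v₀ + at → t = (13.5 − 18.5) / -1.2 = 4.17 s
v² = v₀² + 2aΔx → Δx = (13.5² − 18.5²)/(2·-1.2) = 66.7 m

Phase 2 (constant speed): v₀ = 13.5 m/s, a = 0 m/s².
v = v₀ + at = 13.5 + (0)(11) = 13.5 m/s
Δx = v₀t + ½at² = 13.5·11 + 0.5·0·11² = 148 m

Phase 3 (decelerating): v₀ = 13.5 m/s, a = -0.9 m/s².
v = v₀ + at → t = (0 − 13.5) / -0.9 = 15.0 s
v² = v₀² + 2aΔx → Δx = (0² − 13.5²)/(2·-0.9) = 101 m
Total distance = 66.7 + 148 + 101 = 316 m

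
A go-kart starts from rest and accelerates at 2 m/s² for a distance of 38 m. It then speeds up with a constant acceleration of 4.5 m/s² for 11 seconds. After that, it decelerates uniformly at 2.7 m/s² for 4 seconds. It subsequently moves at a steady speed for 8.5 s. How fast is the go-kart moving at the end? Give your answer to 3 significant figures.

51.0 m/s

Phase 1 (accelerating): v₀ = 0 m/s, a = 2 m/s².
v² = v₀² + 2aΔx = 0² + 2·2·38 = 152 → v = 12.3 m/s
t = (v − v₀)/a = (12.3 − 0)/2 = 6.16 s

Phase 2 (accelerating): v₀ = 12.3 m/s, a = 4.5 m/s².
v = v₀ + at = 12.3 + (4.5)(11) = 61.8 m/s
Δx = v₀t + ½at² = 12.3·11 + 0.5·4.5·11² = 408 m

Phase 3 (decelerating): v₀ = 61.8 m/s, a = -2.7 m/s².
v = v₀ + at = 61.8 + (-2.7)(4) = 51.0 m/s
Δx = v₀t + ½at² = 61.8·4 + 0.5·-2.7·4² = 226 m

Phase 4 (constant speed): v₀ = 51.0 m/s, a = 0 m/s².
v = v₀ + at = 51.0 + (0)(8.5) = 51.0 m/s
Δx = v₀t + ½at² = 51.0·8.5 + 0.5·0·8.5² = 434 m
Final speed = 51.0 m/s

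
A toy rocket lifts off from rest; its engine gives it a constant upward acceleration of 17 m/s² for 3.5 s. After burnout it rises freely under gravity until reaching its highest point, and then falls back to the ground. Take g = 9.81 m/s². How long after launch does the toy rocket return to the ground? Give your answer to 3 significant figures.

17.2 s

Phase 1 (powered ascent): v₀ = 0 m/s, a = 17 m/s².
v = v₀ + at = 0 + (17)(3.5) = 59.5 m/s
Δx = v₀t + ½at² = 0·3.5 + 0.5·17·3.5² = 104 m

Phase 2 (coasting upward): v₀ = 59.5 m/s, a = -9.81 m/s².
v = v₀ + at → t = (0 − 59.5) / -9.81 = 6.07 s
v² = v₀² + 2aΔx → Δx = (0² − 59.5²)/(2·-9.81) = 180 m

Phase 3 (free fall): v₀ = 0 m/s, a = -9.81 m/s².
Falls 285 m from rest: t = √(2·285/9.81) = 7.62 s; v = g·t = 74.7 m/s.
Total time = 3.50 + 6.07 + 7.62 = 17.2 s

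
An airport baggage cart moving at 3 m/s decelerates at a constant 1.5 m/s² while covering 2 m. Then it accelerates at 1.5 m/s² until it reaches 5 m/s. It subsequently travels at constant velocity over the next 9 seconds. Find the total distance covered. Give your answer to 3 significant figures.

Phase 1 (decelerating): v₀ = 3.00 m/s, a = -1.5 m/s².
v² = v₀² + 2aΔx = 3.00² + 2·-1.5·2 = 3.00 → v = 1.73 m/s
t = (v − v₀)/a = (1.73 − 3.00)/-1.5 = 0.845 s

Phase 2 (accelerating): v₀ = 1.73 m/s, a = 1.5 m/s².
v = v₀ + at → t = (5 − 1.73) / 1.5 = 2.18 s
v² = v₀² + 2aΔx → Δx = (5² − 1.73²)/(2·1.5) = 7.33 m

Phase 3 (constant speed): v₀ = 5.00 m/s, a = 0 m/s².
v = v₀ + at = 5.00 + (0)(9) = 5.00 m/s
Δx = v₀t + ½at² = 5.00·9 + 0.5·0·9² = 45.0 m
Total distance = 2.00 + 7.33 + 45.0 = 54.3 m

54.3 m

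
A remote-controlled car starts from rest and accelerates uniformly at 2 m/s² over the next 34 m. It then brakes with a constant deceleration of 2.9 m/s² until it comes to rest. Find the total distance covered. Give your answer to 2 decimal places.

Phase 1 (accelerating): v₀ = 0 m/s, a = 2 m/s².
v² = v₀² + 2aΔx = 0² + 2·2·34 = 136 → v = 11.7 m/s
t = (v − v₀)/a = (11.7 − 0)/2 = 5.83 s

Phase 2 (decelerating): v₀ = 11.7 m/s, a = -2.9 m/s².
v = v₀ + at → t = (0 − 11.7) / -2.9 = 4.02 s
v² = v₀² + 2aΔx → Δx = (0² − 11.7²)/(2·-2.9) = 23.4 m
Total distance = 34.0 + 23.4 = 57.4 m

57.45 m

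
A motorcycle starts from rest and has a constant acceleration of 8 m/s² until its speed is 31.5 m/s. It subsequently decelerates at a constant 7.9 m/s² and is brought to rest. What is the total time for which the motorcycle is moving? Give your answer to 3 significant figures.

7.92 s

Phase 1 (accelerating): v₀ = 0 m/s, a = 8 m/s².
v = v₀ + at → t = (31.5 − 0) / 8 = 3.94 s
v² = v₀² + 2aΔx → Δx = (31.5² − 0²)/(2·8) = 62.0 m

Phase 2 (decelerating): v₀ = 31.5 m/s, a = -7.9 m/s².
v = v₀ + at → t = (0 − 31.5) / -7.9 = 3.99 s
v² = v₀² + 2aΔx → Δx = (0² − 31.5²)/(2·-7.9) = 62.8 m
Total time = 3.94 + 3.99 = 7.92 s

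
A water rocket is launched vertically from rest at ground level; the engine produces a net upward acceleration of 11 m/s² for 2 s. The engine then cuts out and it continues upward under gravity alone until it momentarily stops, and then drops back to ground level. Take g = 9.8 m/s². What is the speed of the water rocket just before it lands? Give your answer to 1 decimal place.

30.3 m/s

Phase 1 (powered ascent): v₀ = 0 m/s, a = 11 m/s².
v = v₀ + at = 0 + (11)(2) = 22.0 m/s
Δx = v₀t + ½at² = 0·2 + 0.5·11·2² = 22.0 m

Phase 2 (coasting upward): v₀ = 22.0 m/s, a = -9.8 m/s².
v = v₀ + at → t = (0 − 22.0) / -9.8 = 2.24 s
v² = v₀² + 2aΔx → Δx = (0² − 22.0²)/(2·-9.8) = 24.7 m

Phase 3 (free fall): v₀ = 0 m/s, a = -9.8 m/s².
Falls 46.7 m from rest: t = √(2·46.7/9.8) = 3.09 s; v = g·t = 30.3 m/s.
Impact speed = 30.3 m/s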